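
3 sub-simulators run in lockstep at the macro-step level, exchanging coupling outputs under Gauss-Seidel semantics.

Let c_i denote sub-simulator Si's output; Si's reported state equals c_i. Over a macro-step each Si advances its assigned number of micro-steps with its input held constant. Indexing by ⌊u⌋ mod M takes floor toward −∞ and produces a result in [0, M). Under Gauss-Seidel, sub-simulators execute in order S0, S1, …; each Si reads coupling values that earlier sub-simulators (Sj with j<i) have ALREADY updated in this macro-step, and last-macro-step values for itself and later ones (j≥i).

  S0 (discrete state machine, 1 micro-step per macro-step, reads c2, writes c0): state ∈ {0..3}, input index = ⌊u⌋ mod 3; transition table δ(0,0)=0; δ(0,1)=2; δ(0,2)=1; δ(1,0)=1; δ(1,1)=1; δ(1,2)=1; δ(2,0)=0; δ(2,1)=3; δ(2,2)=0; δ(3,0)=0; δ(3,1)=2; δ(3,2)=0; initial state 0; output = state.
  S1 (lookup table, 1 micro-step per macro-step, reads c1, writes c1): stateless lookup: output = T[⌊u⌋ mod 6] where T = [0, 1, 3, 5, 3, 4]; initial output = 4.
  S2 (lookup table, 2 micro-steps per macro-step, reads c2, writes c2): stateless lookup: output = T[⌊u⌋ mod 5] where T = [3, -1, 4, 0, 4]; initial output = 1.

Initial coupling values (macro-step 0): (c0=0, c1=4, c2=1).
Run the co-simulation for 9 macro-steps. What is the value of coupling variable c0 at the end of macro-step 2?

c0 at macro-step 2 = 0

macro 1: S0 reads c2=1 → after 1×micro: 2; S1 reads c1=4 → after 1×micro: 3; S2 reads c2=1 → after 2×micro: -1 ⇒ (c0=2, c1=3, c2=-1)
macro 2: S0 reads c2=-1 → after 1×micro: 0; S1 reads c1=3 → after 1×micro: 5; S2 reads c2=-1 → after 2×micro: 4 ⇒ (c0=0, c1=5, c2=4)
macro 3: S0 reads c2=4 → after 1×micro: 2; S1 reads c1=5 → after 1×micro: 4; S2 reads c2=4 → after 2×micro: 4 ⇒ (c0=2, c1=4, c2=4)
macro 4: S0 reads c2=4 → after 1×micro: 3; S1 reads c1=4 → after 1×micro: 3; S2 reads c2=4 → after 2×micro: 4 ⇒ (c0=3, c1=3, c2=4)
macro 5: S0 reads c2=4 → after 1×micro: 2; S1 reads c1=3 → after 1×micro: 5; S2 reads c2=4 → after 2×micro: 4 ⇒ (c0=2, c1=5, c2=4)
macro 6: S0 reads c2=4 → after 1×micro: 3; S1 reads c1=5 → after 1×micro: 4; S2 reads c2=4 → after 2×micro: 4 ⇒ (c0=3, c1=4, c2=4)
macro 7: S0 reads c2=4 → after 1×micro: 2; S1 reads c1=4 → after 1×micro: 3; S2 reads c2=4 → after 2×micro: 4 ⇒ (c0=2, c1=3, c2=4)
macro 8: S0 reads c2=4 → after 1×micro: 3; S1 reads c1=3 → after 1×micro: 5; S2 reads c2=4 → after 2×micro: 4 ⇒ (c0=3, c1=5, c2=4)
macro 9: S0 reads c2=4 → after 1×micro: 2; S1 reads c1=5 → after 1×micro: 4; S2 reads c2=4 → after 2×micro: 4 ⇒ (c0=2, c1=4, c2=4)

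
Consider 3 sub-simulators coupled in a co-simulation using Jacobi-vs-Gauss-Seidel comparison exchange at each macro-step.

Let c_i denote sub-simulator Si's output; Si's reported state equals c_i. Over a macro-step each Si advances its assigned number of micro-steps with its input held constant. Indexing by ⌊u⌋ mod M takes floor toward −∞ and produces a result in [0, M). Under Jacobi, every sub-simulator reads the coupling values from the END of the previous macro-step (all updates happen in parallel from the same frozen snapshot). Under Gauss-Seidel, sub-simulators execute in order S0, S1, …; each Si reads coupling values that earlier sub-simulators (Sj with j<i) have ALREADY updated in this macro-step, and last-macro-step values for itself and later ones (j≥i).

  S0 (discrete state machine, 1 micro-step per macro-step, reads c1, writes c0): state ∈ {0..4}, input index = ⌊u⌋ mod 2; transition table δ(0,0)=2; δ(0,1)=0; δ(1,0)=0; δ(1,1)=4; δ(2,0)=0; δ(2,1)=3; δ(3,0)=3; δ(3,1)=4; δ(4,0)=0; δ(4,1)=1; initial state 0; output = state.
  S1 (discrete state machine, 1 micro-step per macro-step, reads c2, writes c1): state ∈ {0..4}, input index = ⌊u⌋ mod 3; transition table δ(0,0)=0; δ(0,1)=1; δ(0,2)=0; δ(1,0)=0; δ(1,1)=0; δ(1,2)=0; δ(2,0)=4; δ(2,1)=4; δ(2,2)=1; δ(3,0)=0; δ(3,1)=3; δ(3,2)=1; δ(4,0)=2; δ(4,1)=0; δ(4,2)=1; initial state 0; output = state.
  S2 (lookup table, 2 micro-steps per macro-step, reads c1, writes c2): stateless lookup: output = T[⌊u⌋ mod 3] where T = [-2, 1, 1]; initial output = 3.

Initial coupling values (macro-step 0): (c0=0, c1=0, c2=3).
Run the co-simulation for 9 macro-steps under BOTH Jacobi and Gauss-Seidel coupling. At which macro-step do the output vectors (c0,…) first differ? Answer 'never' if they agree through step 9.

[Jacobi] macro 1: S0 reads c1=0 → after 1×micro: 2; S1 reads c2=3 → after 1×micro: 0; S2 reads c1=0 → after 2×micro: -2 ⇒ (c0=2, c1=0, c2=-2)
[Jacobi] macro 2: S0 reads c1=0 → after 1×micro: 0; S1 reads c2=-2 → after 1×micro: 1; S2 reads c1=0 → after 2×micro: -2 ⇒ (c0=0, c1=1, c2=-2)
[Jacobi] macro 3: S0 reads c1=1 → after 1×micro: 0; S1 reads c2=-2 → after 1×micro: 0; S2 reads c1=1 → after 2×micro: 1 ⇒ (c0=0, c1=0, c2=1)
[Jacobi] macro 4: S0 reads c1=0 → after 1×micro: 2; S1 reads c2=1 → after 1×micro: 1; S2 reads c1=0 → after 2×micro: -2 ⇒ (c0=2, c1=1, c2=-2)
[Jacobi] macro 5: S0 reads c1=1 → after 1×micro: 3; S1 reads c2=-2 → after 1×micro: 0; S2 reads c1=1 → after 2×micro: 1 ⇒ (c0=3, c1=0, c2=1)
[Jacobi] macro 6: S0 reads c1=0 → after 1×micro: 3; S1 reads c2=1 → after 1×micro: 1; S2 reads c1=0 → after 2×micro: -2 ⇒ (c0=3, c1=1, c2=-2)
[Jacobi] macro 7: S0 reads c1=1 → after 1×micro: 4; S1 reads c2=-2 → after 1×micro: 0; S2 reads c1=1 → after 2×micro: 1 ⇒ (c0=4, c1=0, c2=1)
[Jacobi] macro 8: S0 reads c1=0 → after 1×micro: 0; S1 reads c2=1 → after 1×micro: 1; S2 reads c1=0 → after 2×micro: -2 ⇒ (c0=0, c1=1, c2=-2)
[Jacobi] macro 9: S0 reads c1=1 → after 1×micro: 0; S1 reads c2=-2 → after 1×micro: 0; S2 reads c1=1 → after 2×micro: 1 ⇒ (c0=0, c1=0, c2=1)
[Gauss-Seidel] macro 1: S0 reads c1=0 → after 1×micro: 2; S1 reads c2=3 → after 1×micro: 0; S2 reads c1=0 → after 2×micro: -2 ⇒ (c0=2, c1=0, c2=-2)
[Gauss-Seidel] macro 2: S0 reads c1=0 → after 1×micro: 0; S1 reads c2=-2 → after 1×micro: 1; S2 reads c1=1 → after 2×micro: 1 ⇒ (c0=0, c1=1, c2=1)
[Gauss-Seidel] macro 3: S0 reads c1=1 → after 1×micro: 0; S1 reads c2=1 → after 1×micro: 0; S2 reads c1=0 → after 2×micro: -2 ⇒ (c0=0, c1=0, c2=-2)
[Gauss-Seidel] macro 4: S0 reads c1=0 → after 1×micro: 2; S1 reads c2=-2 → after 1×micro: 1; S2 reads c1=1 → after 2×micro: 1 ⇒ (c0=2, c1=1, c2=1)
[Gauss-Seidel] macro 5: S0 reads c1=1 → after 1×micro: 3; S1 reads c2=1 → after 1×micro: 0; S2 reads c1=0 → after 2×micro: -2 ⇒ (c0=3, c1=0, c2=-2)
[Gauss-Seidel] macro 6: S0 reads c1=0 → after 1×micro: 3; S1 reads c2=-2 → after 1×micro: 1; S2 reads c1=1 → after 2×micro: 1 ⇒ (c0=3, c1=1, c2=1)
[Gauss-Seidel] macro 7: S0 reads c1=1 → after 1×micro: 4; S1 reads c2=1 → after 1×micro: 0; S2 reads c1=0 → after 2×micro: -2 ⇒ (c0=4, c1=0, c2=-2)
[Gauss-Seidel] macro 8: S0 reads c1=0 → after 1×micro: 0; S1 reads c2=-2 → after 1×micro: 1; S2 reads c1=1 → after 2×micro: 1 ⇒ (c0=0, c1=1, c2=1)
[Gauss-Seidel] macro 9: S0 reads c1=1 → after 1×micro: 0; S1 reads c2=1 → after 1×micro: 0; S2 reads c1=0 → after 2×micro: -2 ⇒ (c0=0, c1=0, c2=-2)

first divergence at macro-step: 2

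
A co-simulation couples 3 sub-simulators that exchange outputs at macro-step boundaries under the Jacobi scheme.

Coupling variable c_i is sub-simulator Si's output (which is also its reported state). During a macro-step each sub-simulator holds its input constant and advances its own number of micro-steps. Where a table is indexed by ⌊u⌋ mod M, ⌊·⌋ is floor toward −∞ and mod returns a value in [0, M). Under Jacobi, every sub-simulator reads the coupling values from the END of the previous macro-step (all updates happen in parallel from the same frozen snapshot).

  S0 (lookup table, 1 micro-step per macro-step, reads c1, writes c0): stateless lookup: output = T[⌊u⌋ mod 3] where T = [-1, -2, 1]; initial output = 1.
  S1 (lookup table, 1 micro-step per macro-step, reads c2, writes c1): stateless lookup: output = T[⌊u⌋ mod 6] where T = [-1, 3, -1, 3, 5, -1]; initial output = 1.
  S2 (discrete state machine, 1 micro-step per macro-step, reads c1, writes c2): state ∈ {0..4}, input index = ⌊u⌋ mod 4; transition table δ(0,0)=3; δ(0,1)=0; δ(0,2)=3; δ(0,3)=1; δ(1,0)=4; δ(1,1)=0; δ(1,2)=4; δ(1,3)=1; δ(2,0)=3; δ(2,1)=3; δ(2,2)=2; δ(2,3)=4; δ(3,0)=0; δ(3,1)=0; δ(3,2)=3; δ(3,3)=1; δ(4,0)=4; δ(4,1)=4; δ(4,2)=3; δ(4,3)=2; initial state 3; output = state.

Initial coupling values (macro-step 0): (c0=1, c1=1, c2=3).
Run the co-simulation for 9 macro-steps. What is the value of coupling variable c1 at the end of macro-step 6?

macro 1: S0 reads c1=1 → after 1×micro: -2; S1 reads c2=3 → after 1×micro: 3; S2 reads c1=1 → after 1×micro: 0 ⇒ (c0=-2, c1=3, c2=0)
macro 2: S0 reads c1=3 → after 1×micro: -1; S1 reads c2=0 → after 1×micro: -1; S2 reads c1=3 → after 1×micro: 1 ⇒ (c0=-1, c1=-1, c2=1)
macro 3: S0 reads c1=-1 → after 1×micro: 1; S1 reads c2=1 → after 1×micro: 3; S2 reads c1=-1 → after 1×micro: 1 ⇒ (c0=1, c1=3, c2=1)
macro 4: S0 reads c1=3 → after 1×micro: -1; S1 reads c2=1 → after 1×micro: 3; S2 reads c1=3 → after 1×micro: 1 ⇒ (c0=-1, c1=3, c2=1)
macro 5: S0 reads c1=3 → after 1×micro: -1; S1 reads c2=1 → after 1×micro: 3; S2 reads c1=3 → after 1×micro: 1 ⇒ (c0=-1, c1=3, c2=1)
macro 6: S0 reads c1=3 → after 1×micro: -1; S1 reads c2=1 → after 1×micro: 3; S2 reads c1=3 → after 1×micro: 1 ⇒ (c0=-1, c1=3, c2=1)
macro 7: S0 reads c1=3 → after 1×micro: -1; S1 reads c2=1 → after 1×micro: 3; S2 reads c1=3 → after 1×micro: 1 ⇒ (c0=-1, c1=3, c2=1)
macro 8: S0 reads c1=3 → after 1×micro: -1; S1 reads c2=1 → after 1×micro: 3; S2 reads c1=3 → after 1×micro: 1 ⇒ (c0=-1, c1=3, c2=1)
macro 9: S0 reads c1=3 → after 1×micro: -1; S1 reads c2=1 → after 1×micro: 3; S2 reads c1=3 → after 1×micro: 1 ⇒ (c0=-1, c1=3, c2=1)

c1 at macro-step 6 = 3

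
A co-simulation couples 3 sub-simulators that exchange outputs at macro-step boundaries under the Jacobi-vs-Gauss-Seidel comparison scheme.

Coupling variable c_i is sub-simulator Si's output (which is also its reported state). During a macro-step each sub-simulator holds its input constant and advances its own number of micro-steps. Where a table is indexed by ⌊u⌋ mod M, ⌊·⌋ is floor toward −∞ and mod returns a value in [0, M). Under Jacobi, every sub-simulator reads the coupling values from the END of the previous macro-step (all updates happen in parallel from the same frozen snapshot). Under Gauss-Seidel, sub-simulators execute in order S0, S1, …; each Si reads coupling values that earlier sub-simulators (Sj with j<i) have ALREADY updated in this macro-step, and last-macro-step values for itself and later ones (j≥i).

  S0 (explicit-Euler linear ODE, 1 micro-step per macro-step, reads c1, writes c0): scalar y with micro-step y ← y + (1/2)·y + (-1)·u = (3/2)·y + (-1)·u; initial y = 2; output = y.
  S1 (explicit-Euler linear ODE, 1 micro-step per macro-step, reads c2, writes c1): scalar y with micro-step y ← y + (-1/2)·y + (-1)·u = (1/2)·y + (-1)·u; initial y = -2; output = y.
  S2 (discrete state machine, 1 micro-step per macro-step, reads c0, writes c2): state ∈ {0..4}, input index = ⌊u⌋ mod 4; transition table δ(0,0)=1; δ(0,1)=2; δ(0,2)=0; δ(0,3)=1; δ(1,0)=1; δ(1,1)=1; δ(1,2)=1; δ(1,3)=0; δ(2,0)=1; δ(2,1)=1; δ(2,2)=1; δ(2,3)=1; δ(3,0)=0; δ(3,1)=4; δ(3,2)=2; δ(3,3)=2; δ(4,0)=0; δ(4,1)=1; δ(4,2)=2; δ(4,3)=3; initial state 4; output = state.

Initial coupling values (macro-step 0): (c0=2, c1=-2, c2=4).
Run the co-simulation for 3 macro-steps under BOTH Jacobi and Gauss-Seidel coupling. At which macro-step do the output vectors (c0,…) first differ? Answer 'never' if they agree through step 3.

first divergence at macro-step: 1

[Jacobi] macro 1: S0 reads c1=-2 → after 1×micro: 5; S1 reads c2=4 → after 1×micro: -5; S2 reads c0=2 → after 1×micro: 2 ⇒ (c0=5, c1=-5, c2=2)
[Jacobi] macro 2: S0 reads c1=-5 → after 1×micro: 25/2; S1 reads c2=2 → after 1×micro: -9/2; S2 reads c0=5 → after 1×micro: 1 ⇒ (c0=25/2, c1=-9/2, c2=1)
[Jacobi] macro 3: S0 reads c1=-9/2 → after 1×micro: 93/4; S1 reads c2=1 → after 1×micro: -13/4; S2 reads c0=25/2 → after 1×micro: 1 ⇒ (c0=93/4, c1=-13/4, c2=1)
[Gauss-Seidel] macro 1: S0 reads c1=-2 → after 1×micro: 5; S1 reads c2=4 → after 1×micro: -5; S2 reads c0=5 → after 1×micro: 1 ⇒ (c0=5, c1=-5, c2=1)
[Gauss-Seidel] macro 2: S0 reads c1=-5 → after 1×micro: 25/2; S1 reads c2=1 → after 1×micro: -7/2; S2 reads c0=25/2 → after 1×micro: 1 ⇒ (c0=25/2, c1=-7/2, c2=1)
[Gauss-Seidel] macro 3: S0 reads c1=-7/2 → after 1×micro: 89/4; S1 reads c2=1 → after 1×micro: -11/4; S2 reads c0=89/4 → after 1×micro: 1 ⇒ (c0=89/4, c1=-11/4, c2=1)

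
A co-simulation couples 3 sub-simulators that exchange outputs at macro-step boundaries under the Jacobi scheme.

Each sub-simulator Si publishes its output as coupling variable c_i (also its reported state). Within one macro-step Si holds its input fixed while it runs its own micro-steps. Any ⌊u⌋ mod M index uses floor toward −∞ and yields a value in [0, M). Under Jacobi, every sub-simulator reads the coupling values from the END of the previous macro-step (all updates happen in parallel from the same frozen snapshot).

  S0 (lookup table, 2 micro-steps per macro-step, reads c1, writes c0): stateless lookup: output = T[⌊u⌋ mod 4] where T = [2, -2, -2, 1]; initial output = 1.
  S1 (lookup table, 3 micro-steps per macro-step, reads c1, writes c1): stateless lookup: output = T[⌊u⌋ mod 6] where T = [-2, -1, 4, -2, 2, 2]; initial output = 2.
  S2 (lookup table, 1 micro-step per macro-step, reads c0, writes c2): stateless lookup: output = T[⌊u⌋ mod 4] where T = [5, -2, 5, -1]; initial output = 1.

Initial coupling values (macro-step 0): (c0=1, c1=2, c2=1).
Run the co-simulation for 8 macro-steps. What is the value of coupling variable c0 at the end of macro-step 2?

macro 1: S0 reads c1=2 → after 2×micro: -2; S1 reads c1=2 → after 3×micro: 4; S2 reads c0=1 → after 1×micro: -2 ⇒ (c0=-2, c1=4, c2=-2)
macro 2: S0 reads c1=4 → after 2×micro: 2; S1 reads c1=4 → after 3×micro: 2; S2 reads c0=-2 → after 1×micro: 5 ⇒ (c0=2, c1=2, c2=5)
macro 3: S0 reads c1=2 → after 2×micro: -2; S1 reads c1=2 → after 3×micro: 4; S2 reads c0=2 → after 1×micro: 5 ⇒ (c0=-2, c1=4, c2=5)
macro 4: S0 reads c1=4 → after 2×micro: 2; S1 reads c1=4 → after 3×micro: 2; S2 reads c0=-2 → after 1×micro: 5 ⇒ (c0=2, c1=2, c2=5)
macro 5: S0 reads c1=2 → after 2×micro: -2; S1 reads c1=2 → after 3×micro: 4; S2 reads c0=2 → after 1×micro: 5 ⇒ (c0=-2, c1=4, c2=5)
macro 6: S0 reads c1=4 → after 2×micro: 2; S1 reads c1=4 → after 3×micro: 2; S2 reads c0=-2 → after 1×micro: 5 ⇒ (c0=2, c1=2, c2=5)
macro 7: S0 reads c1=2 → after 2×micro: -2; S1 reads c1=2 → after 3×micro: 4; S2 reads c0=2 → after 1×micro: 5 ⇒ (c0=-2, c1=4, c2=5)
macro 8: S0 reads c1=4 → after 2×micro: 2; S1 reads c1=4 → after 3×micro: 2; S2 reads c0=-2 → after 1×micro: 5 ⇒ (c0=2, c1=2, c2=5)

c0 at macro-step 2 = 2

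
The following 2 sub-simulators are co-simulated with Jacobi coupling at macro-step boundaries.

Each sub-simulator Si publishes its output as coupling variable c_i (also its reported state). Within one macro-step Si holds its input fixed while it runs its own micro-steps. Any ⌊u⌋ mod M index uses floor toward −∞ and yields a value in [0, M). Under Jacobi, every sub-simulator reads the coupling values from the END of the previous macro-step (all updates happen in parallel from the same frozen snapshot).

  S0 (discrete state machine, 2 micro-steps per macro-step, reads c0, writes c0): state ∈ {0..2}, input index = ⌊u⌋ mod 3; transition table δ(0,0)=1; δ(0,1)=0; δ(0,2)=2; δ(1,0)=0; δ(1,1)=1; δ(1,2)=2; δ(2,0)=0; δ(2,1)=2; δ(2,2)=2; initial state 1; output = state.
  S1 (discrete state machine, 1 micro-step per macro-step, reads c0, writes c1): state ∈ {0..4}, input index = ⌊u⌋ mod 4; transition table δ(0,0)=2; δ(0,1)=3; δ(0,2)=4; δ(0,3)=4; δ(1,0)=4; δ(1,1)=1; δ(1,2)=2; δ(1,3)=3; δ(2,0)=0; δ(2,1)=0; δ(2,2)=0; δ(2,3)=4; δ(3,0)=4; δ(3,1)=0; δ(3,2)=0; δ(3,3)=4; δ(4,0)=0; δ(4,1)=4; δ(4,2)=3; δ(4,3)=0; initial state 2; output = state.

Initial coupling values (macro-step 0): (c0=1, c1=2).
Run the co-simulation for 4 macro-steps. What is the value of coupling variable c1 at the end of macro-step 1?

macro 1: S0 reads c0=1 → after 2×micro: 1; S1 reads c0=1 → after 1×micro: 0 ⇒ (c0=1, c1=0)
macro 2: S0 reads c0=1 → after 2×micro: 1; S1 reads c0=1 → after 1×micro: 3 ⇒ (c0=1, c1=3)
macro 3: S0 reads c0=1 → after 2×micro: 1; S1 reads c0=1 → after 1×micro: 0 ⇒ (c0=1, c1=0)
macro 4: S0 reads c0=1 → after 2×micro: 1; S1 reads c0=1 → after 1×micro: 3 ⇒ (c0=1, c1=3)

c1 at macro-step 1 = 0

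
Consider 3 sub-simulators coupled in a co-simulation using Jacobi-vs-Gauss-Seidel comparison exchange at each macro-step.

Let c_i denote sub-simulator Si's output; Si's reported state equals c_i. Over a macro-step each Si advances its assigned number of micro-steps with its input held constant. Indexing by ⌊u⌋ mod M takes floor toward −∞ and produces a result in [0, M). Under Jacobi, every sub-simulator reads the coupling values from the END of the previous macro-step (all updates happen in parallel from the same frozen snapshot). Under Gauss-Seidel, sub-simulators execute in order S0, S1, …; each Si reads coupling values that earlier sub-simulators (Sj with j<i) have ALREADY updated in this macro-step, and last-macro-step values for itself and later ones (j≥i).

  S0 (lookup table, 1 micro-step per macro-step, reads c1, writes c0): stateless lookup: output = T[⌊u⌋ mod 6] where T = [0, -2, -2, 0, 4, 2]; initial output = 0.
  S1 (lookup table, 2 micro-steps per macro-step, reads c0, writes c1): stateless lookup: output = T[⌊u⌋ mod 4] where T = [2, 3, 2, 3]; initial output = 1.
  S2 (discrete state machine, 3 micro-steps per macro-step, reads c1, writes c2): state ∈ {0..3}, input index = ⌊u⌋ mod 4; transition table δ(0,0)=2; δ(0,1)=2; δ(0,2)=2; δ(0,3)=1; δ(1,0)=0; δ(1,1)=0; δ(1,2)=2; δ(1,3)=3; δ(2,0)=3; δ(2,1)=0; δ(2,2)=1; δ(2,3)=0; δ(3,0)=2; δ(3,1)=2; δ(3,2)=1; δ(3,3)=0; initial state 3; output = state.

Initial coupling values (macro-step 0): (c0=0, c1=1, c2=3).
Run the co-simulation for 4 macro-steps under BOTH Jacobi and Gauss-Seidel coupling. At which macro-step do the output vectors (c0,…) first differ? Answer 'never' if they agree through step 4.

first divergence at macro-step: 1

[Jacobi] macro 1: S0 reads c1=1 → after 1×micro: -2; S1 reads c0=0 → after 2×micro: 2; S2 reads c1=1 → after 3×micro: 2 ⇒ (c0=-2, c1=2, c2=2)
[Jacobi] macro 2: S0 reads c1=2 → after 1×micro: -2; S1 reads c0=-2 → after 2×micro: 2; S2 reads c1=2 → after 3×micro: 1 ⇒ (c0=-2, c1=2, c2=1)
[Jacobi] macro 3: S0 reads c1=2 → after 1×micro: -2; S1 reads c0=-2 → after 2×micro: 2; S2 reads c1=2 → after 3×micro: 2 ⇒ (c0=-2, c1=2, c2=2)
[Jacobi] macro 4: S0 reads c1=2 → after 1×micro: -2; S1 reads c0=-2 → after 2×micro: 2; S2 reads c1=2 → after 3×micro: 1 ⇒ (c0=-2, c1=2, c2=1)
[Gauss-Seidel] macro 1: S0 reads c1=1 → after 1×micro: -2; S1 reads c0=-2 → after 2×micro: 2; S2 reads c1=2 → after 3×micro: 1 ⇒ (c0=-2, c1=2, c2=1)
[Gauss-Seidel] macro 2: S0 reads c1=2 → after 1×micro: -2; S1 reads c0=-2 → after 2×micro: 2; S2 reads c1=2 → after 3×micro: 2 ⇒ (c0=-2, c1=2, c2=2)
[Gauss-Seidel] macro 3: S0 reads c1=2 → after 1×micro: -2; S1 reads c0=-2 → after 2×micro: 2; S2 reads c1=2 → after 3×micro: 1 ⇒ (c0=-2, c1=2, c2=1)
[Gauss-Seidel] macro 4: S0 reads c1=2 → after 1×micro: -2; S1 reads c0=-2 → after 2×micro: 2; S2 reads c1=2 → after 3×micro: 2 ⇒ (c0=-2, c1=2, c2=2)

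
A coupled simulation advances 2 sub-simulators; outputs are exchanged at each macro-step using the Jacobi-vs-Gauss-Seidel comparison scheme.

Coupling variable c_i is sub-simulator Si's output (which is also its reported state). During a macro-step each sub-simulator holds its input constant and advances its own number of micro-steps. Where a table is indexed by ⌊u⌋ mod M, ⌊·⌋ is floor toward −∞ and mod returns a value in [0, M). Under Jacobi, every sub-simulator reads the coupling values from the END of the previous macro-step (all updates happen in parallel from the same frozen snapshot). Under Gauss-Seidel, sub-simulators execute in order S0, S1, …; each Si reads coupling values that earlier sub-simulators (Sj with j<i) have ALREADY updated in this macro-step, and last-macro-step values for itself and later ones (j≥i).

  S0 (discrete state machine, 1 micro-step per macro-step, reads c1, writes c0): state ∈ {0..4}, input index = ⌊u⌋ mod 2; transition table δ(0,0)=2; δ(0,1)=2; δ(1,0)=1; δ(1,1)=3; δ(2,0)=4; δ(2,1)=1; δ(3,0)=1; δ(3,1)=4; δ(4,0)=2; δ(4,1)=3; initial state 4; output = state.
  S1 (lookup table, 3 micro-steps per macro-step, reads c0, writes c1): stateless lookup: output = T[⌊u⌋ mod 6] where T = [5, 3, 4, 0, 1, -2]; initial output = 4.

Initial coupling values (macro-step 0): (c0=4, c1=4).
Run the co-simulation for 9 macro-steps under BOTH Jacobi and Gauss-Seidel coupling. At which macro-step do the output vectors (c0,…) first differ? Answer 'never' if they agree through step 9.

first divergence at macro-step: 1

[Jacobi] macro 1: S0 reads c1=4 → after 1×micro: 2; S1 reads c0=4 → after 3×micro: 1 ⇒ (c0=2, c1=1)
[Jacobi] macro 2: S0 reads c1=1 → after 1×micro: 1; S1 reads c0=2 → after 3×micro: 4 ⇒ (c0=1, c1=4)
[Jacobi] macro 3: S0 reads c1=4 → after 1×micro: 1; S1 reads c0=1 → after 3×micro: 3 ⇒ (c0=1, c1=3)
[Jacobi] macro 4: S0 reads c1=3 → after 1×micro: 3; S1 reads c0=1 → after 3×micro: 3 ⇒ (c0=3, c1=3)
[Jacobi] macro 5: S0 reads c1=3 → after 1×micro: 4; S1 reads c0=3 → after 3×micro: 0 ⇒ (c0=4, c1=0)
[Jacobi] macro 6: S0 reads c1=0 → after 1×micro: 2; S1 reads c0=4 → after 3×micro: 1 ⇒ (c0=2, c1=1)
[Jacobi] macro 7: S0 reads c1=1 → after 1×micro: 1; S1 reads c0=2 → after 3×micro: 4 ⇒ (c0=1, c1=4)
[Jacobi] macro 8: S0 reads c1=4 → after 1×micro: 1; S1 reads c0=1 → after 3×micro: 3 ⇒ (c0=1, c1=3)
[Jacobi] macro 9: S0 reads c1=3 → after 1×micro: 3; S1 reads c0=1 → after 3×micro: 3 ⇒ (c0=3, c1=3)
[Gauss-Seidel] macro 1: S0 reads c1=4 → after 1×micro: 2; S1 reads c0=2 → after 3×micro: 4 ⇒ (c0=2, c1=4)
[Gauss-Seidel] macro 2: S0 reads c1=4 → after 1×micro: 4; S1 reads c0=4 → after 3×micro: 1 ⇒ (c0=4, c1=1)
[Gauss-Seidel] macro 3: S0 reads c1=1 → after 1×micro: 3; S1 reads c0=3 → after 3×micro: 0 ⇒ (c0=3, c1=0)
[Gauss-Seidel] macro 4: S0 reads c1=0 → after 1×micro: 1; S1 reads c0=1 → after 3×micro: 3 ⇒ (c0=1, c1=3)
[Gauss-Seidel] macro 5: S0 reads c1=3 → after 1×micro: 3; S1 reads c0=3 → after 3×micro: 0 ⇒ (c0=3, c1=0)
[Gauss-Seidel] macro 6: S0 reads c1=0 → after 1×micro: 1; S1 reads c0=1 → after 3×micro: 3 ⇒ (c0=1, c1=3)
[Gauss-Seidel] macro 7: S0 reads c1=3 → after 1×micro: 3; S1 reads c0=3 → after 3×micro: 0 ⇒ (c0=3, c1=0)
[Gauss-Seidel] macro 8: S0 reads c1=0 → after 1×micro: 1; S1 reads c0=1 → after 3×micro: 3 ⇒ (c0=1, c1=3)
[Gauss-Seidel] macro 9: S0 reads c1=3 → after 1×micro: 3; S1 reads c0=3 → after 3×micro: 0 ⇒ (c0=3, c1=0)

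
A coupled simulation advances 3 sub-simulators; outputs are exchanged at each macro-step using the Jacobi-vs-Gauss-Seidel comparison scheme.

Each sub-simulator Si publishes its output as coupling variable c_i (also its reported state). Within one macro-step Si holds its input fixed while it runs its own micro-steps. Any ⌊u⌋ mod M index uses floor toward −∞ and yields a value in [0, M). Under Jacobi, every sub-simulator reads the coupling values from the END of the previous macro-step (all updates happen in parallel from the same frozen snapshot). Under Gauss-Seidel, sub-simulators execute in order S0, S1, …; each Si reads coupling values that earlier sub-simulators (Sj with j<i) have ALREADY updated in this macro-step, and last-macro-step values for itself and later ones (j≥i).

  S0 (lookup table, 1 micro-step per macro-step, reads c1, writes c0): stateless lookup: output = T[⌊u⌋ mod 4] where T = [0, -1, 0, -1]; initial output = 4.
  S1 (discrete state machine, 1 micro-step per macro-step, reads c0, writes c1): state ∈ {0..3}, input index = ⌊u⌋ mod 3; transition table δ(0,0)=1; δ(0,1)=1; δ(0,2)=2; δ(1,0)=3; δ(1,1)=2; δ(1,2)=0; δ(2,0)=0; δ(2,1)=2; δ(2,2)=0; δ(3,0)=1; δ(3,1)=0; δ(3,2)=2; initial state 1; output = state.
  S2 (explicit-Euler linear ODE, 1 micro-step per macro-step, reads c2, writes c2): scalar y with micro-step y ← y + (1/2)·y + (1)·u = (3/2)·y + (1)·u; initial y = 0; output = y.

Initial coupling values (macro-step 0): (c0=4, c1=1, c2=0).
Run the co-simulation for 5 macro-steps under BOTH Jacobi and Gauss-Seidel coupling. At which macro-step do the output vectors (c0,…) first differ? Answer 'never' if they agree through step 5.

first divergence at macro-step: 1

[Jacobi] macro 1: S0 reads c1=1 → after 1×micro: -1; S1 reads c0=4 → after 1×micro: 2; S2 reads c2=0 → after 1×micro: 0 ⇒ (c0=-1, c1=2, c2=0)
[Jacobi] macro 2: S0 reads c1=2 → after 1×micro: 0; S1 reads c0=-1 → after 1×micro: 0; S2 reads c2=0 → after 1×micro: 0 ⇒ (c0=0, c1=0, c2=0)
[Jacobi] macro 3: S0 reads c1=0 → after 1×micro: 0; S1 reads c0=0 → after 1×micro: 1; S2 reads c2=0 → after 1×micro: 0 ⇒ (c0=0, c1=1, c2=0)
[Jacobi] macro 4: S0 reads c1=1 → after 1×micro: -1; S1 reads c0=0 → after 1×micro: 3; S2 reads c2=0 → after 1×micro: 0 ⇒ (c0=-1, c1=3, c2=0)
[Jacobi] macro 5: S0 reads c1=3 → after 1×micro: -1; S1 reads c0=-1 → after 1×micro: 2; S2 reads c2=0 → after 1×micro: 0 ⇒ (c0=-1, c1=2, c2=0)
[Gauss-Seidel] macro 1: S0 reads c1=1 → after 1×micro: -1; S1 reads c0=-1 → after 1×micro: 0; S2 reads c2=0 → after 1×micro: 0 ⇒ (c0=-1, c1=0, c2=0)
[Gauss-Seidel] macro 2: S0 reads c1=0 → after 1×micro: 0; S1 reads c0=0 → after 1×micro: 1; S2 reads c2=0 → after 1×micro: 0 ⇒ (c0=0, c1=1, c2=0)
[Gauss-Seidel] macro 3: S0 reads c1=1 → after 1×micro: -1; S1 reads c0=-1 → after 1×micro: 0; S2 reads c2=0 → after 1×micro: 0 ⇒ (c0=-1, c1=0, c2=0)
[Gauss-Seidel] macro 4: S0 reads c1=0 → after 1×micro: 0; S1 reads c0=0 → after 1×micro: 1; S2 reads c2=0 → after 1×micro: 0 ⇒ (c0=0, c1=1, c2=0)
[Gauss-Seidel] macro 5: S0 reads c1=1 → after 1×micro: -1; S1 reads c0=-1 → after 1×micro: 0; S2 reads c2=0 → after 1×micro: 0 ⇒ (c0=-1, c1=0, c2=0)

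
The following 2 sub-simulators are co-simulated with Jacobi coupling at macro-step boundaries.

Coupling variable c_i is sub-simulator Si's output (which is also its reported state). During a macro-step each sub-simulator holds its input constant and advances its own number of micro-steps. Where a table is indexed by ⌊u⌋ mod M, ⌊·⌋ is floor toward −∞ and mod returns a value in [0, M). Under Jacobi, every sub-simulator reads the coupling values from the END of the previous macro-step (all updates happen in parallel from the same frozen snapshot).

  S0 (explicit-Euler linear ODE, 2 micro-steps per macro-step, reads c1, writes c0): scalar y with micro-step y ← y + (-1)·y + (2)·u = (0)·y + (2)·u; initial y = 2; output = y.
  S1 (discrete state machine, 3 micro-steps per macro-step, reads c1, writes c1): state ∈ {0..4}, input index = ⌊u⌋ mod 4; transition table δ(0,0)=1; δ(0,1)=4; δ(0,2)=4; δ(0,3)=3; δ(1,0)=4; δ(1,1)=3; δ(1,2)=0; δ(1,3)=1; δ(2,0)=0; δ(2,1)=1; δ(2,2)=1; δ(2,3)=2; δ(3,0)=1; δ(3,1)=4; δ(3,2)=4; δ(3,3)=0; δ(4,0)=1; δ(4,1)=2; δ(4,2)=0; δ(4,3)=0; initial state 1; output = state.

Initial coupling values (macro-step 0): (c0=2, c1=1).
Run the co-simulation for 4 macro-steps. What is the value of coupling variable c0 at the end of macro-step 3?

c0 at macro-step 3 = 8

macro 1: S0 reads c1=1 → after 2×micro: 2; S1 reads c1=1 → after 3×micro: 2 ⇒ (c0=2, c1=2)
macro 2: S0 reads c1=2 → after 2×micro: 4; S1 reads c1=2 → after 3×micro: 4 ⇒ (c0=4, c1=4)
macro 3: S0 reads c1=4 → after 2×micro: 8; S1 reads c1=4 → after 3×micro: 1 ⇒ (c0=8, c1=1)
macro 4: S0 reads c1=1 → after 2×micro: 2; S1 reads c1=1 → after 3×micro: 2 ⇒ (c0=2, c1=2)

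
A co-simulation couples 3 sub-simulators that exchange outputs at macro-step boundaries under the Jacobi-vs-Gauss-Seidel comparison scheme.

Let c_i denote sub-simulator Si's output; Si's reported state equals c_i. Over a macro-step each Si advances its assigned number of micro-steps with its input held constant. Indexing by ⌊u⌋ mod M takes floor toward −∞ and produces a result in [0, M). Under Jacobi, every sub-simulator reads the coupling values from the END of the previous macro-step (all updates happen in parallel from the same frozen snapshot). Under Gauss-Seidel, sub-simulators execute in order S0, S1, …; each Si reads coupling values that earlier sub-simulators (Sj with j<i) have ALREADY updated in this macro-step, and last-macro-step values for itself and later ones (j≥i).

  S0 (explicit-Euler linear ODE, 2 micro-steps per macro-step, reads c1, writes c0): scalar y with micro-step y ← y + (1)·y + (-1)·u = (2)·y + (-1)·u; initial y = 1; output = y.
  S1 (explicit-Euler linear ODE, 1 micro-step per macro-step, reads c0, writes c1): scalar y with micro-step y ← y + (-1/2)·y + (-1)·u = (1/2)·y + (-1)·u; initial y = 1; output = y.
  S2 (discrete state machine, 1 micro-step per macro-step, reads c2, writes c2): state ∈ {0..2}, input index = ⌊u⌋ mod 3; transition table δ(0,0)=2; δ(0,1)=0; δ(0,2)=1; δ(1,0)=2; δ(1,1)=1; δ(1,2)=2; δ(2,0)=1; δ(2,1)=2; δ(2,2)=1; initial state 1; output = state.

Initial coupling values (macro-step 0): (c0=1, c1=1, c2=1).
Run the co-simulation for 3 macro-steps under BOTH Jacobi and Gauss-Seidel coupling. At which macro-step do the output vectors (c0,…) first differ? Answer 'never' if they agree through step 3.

first divergence at macro-step: 2

[Jacobi] macro 1: S0 reads c1=1 → after 2×micro: 1; S1 reads c0=1 → after 1×micro: -1/2; S2 reads c2=1 → after 1×micro: 1 ⇒ (c0=1, c1=-1/2, c2=1)
[Jacobi] macro 2: S0 reads c1=-1/2 → after 2×micro: 11/2; S1 reads c0=1 → after 1×micro: -5/4; S2 reads c2=1 → after 1×micro: 1 ⇒ (c0=11/2, c1=-5/4, c2=1)
[Jacobi] macro 3: S0 reads c1=-5/4 → after 2×micro: 103/4; S1 reads c0=11/2 → after 1×micro: -49/8; S2 reads c2=1 → after 1×micro: 1 ⇒ (c0=103/4, c1=-49/8, c2=1)
[Gauss-Seidel] macro 1: S0 reads c1=1 → after 2×micro: 1; S1 reads c0=1 → after 1×micro: -1/2; S2 reads c2=1 → after 1×micro: 1 ⇒ (c0=1, c1=-1/2, c2=1)
[Gauss-Seidel] macro 2: S0 reads c1=-1/2 → after 2×micro: 11/2; S1 reads c0=11/2 → after 1×micro: -23/4; S2 reads c2=1 → after 1×micro: 1 ⇒ (c0=11/2, c1=-23/4, c2=1)
[Gauss-Seidel] macro 3: S0 reads c1=-23/4 → after 2×micro: 157/4; S1 reads c0=157/4 → after 1×micro: -337/8; S2 reads c2=1 → after 1×micro: 1 ⇒ (c0=157/4, c1=-337/8, c2=1)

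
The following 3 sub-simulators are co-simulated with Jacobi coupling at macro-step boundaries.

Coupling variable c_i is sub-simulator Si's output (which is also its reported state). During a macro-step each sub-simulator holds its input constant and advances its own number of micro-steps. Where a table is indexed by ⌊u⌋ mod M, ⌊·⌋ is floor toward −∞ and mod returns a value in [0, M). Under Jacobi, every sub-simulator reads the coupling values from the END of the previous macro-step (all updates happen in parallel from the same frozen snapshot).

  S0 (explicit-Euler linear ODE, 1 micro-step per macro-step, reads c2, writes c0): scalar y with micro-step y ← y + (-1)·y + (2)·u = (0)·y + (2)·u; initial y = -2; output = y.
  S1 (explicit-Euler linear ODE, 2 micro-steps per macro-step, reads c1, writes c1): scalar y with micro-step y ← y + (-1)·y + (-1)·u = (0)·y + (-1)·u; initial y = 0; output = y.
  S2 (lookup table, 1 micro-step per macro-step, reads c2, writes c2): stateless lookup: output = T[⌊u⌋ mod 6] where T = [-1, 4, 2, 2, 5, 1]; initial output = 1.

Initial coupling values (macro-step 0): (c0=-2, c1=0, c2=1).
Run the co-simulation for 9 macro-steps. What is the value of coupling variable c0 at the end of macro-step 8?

macro 1: S0 reads c2=1 → after 1×micro: 2; S1 reads c1=0 → after 2×micro: 0; S2 reads c2=1 → after 1×micro: 4 ⇒ (c0=2, c1=0, c2=4)
macro 2: S0 reads c2=4 → after 1×micro: 8; S1 reads c1=0 → after 2×micro: 0; S2 reads c2=4 → after 1×micro: 5 ⇒ (c0=8, c1=0, c2=5)
macro 3: S0 reads c2=5 → after 1×micro: 10; S1 reads c1=0 → after 2×micro: 0; S2 reads c2=5 → after 1×micro: 1 ⇒ (c0=10, c1=0, c2=1)
macro 4: S0 reads c2=1 → after 1×micro: 2; S1 reads c1=0 → after 2×micro: 0; S2 reads c2=1 → after 1×micro: 4 ⇒ (c0=2, c1=0, c2=4)
macro 5: S0 reads c2=4 → after 1×micro: 8; S1 reads c1=0 → after 2×micro: 0; S2 reads c2=4 → after 1×micro: 5 ⇒ (c0=8, c1=0, c2=5)
macro 6: S0 reads c2=5 → after 1×micro: 10; S1 reads c1=0 → after 2×micro: 0; S2 reads c2=5 → after 1×micro: 1 ⇒ (c0=10, c1=0, c2=1)
macro 7: S0 reads c2=1 → after 1×micro: 2; S1 reads c1=0 → after 2×micro: 0; S2 reads c2=1 → after 1×micro: 4 ⇒ (c0=2, c1=0, c2=4)
macro 8: S0 reads c2=4 → after 1×micro: 8; S1 reads c1=0 → after 2×micro: 0; S2 reads c2=4 → after 1×micro: 5 ⇒ (c0=8, c1=0, c2=5)
macro 9: S0 reads c2=5 → after 1×micro: 10; S1 reads c1=0 → after 2×micro: 0; S2 reads c2=5 → after 1×micro: 1 ⇒ (c0=10, c1=0, c2=1)

c0 at macro-step 8 = 8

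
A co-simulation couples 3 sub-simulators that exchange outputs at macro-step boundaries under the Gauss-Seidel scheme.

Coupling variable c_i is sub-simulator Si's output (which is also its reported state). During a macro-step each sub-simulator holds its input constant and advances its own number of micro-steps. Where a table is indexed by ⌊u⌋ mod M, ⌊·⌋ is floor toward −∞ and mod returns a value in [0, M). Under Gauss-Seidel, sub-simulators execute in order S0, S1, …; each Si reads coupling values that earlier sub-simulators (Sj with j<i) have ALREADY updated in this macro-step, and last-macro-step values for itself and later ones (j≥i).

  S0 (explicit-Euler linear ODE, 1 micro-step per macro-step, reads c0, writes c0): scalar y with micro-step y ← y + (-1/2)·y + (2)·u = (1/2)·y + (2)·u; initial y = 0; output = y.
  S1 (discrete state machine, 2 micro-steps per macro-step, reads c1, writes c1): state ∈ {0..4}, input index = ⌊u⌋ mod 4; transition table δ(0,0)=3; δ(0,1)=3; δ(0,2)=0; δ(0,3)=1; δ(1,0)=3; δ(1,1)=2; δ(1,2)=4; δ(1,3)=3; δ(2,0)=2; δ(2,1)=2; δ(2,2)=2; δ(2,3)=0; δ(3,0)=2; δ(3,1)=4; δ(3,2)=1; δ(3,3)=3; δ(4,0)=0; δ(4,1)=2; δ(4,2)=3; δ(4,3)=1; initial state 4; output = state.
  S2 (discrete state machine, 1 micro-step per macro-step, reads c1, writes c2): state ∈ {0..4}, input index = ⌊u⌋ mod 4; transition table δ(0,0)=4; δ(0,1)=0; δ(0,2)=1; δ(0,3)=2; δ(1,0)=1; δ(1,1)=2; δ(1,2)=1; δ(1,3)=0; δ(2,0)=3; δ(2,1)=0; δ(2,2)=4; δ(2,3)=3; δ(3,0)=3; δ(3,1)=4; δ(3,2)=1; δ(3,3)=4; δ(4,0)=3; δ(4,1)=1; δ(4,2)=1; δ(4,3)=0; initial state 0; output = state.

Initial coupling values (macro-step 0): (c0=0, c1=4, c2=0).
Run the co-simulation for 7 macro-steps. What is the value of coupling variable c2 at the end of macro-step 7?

c2 at macro-step 7 = 4

macro 1: S0 reads c0=0 → after 1×micro: 0; S1 reads c1=4 → after 2×micro: 3; S2 reads c1=3 → after 1×micro: 2 ⇒ (c0=0, c1=3, c2=2)
macro 2: S0 reads c0=0 → after 1×micro: 0; S1 reads c1=3 → after 2×micro: 3; S2 reads c1=3 → after 1×micro: 3 ⇒ (c0=0, c1=3, c2=3)
macro 3: S0 reads c0=0 → after 1×micro: 0; S1 reads c1=3 → after 2×micro: 3; S2 reads c1=3 → after 1×micro: 4 ⇒ (c0=0, c1=3, c2=4)
macro 4: S0 reads c0=0 → after 1×micro: 0; S1 reads c1=3 → after 2×micro: 3; S2 reads c1=3 → after 1×micro: 0 ⇒ (c0=0, c1=3, c2=0)
macro 5: S0 reads c0=0 → after 1×micro: 0; S1 reads c1=3 → after 2×micro: 3; S2 reads c1=3 → after 1×micro: 2 ⇒ (c0=0, c1=3, c2=2)
macro 6: S0 reads c0=0 → after 1×micro: 0; S1 reads c1=3 → after 2×micro: 3; S2 reads c1=3 → after 1×micro: 3 ⇒ (c0=0, c1=3, c2=3)
macro 7: S0 reads c0=0 → after 1×micro: 0; S1 reads c1=3 → after 2×micro: 3; S2 reads c1=3 → after 1×micro: 4 ⇒ (c0=0, c1=3, c2=4)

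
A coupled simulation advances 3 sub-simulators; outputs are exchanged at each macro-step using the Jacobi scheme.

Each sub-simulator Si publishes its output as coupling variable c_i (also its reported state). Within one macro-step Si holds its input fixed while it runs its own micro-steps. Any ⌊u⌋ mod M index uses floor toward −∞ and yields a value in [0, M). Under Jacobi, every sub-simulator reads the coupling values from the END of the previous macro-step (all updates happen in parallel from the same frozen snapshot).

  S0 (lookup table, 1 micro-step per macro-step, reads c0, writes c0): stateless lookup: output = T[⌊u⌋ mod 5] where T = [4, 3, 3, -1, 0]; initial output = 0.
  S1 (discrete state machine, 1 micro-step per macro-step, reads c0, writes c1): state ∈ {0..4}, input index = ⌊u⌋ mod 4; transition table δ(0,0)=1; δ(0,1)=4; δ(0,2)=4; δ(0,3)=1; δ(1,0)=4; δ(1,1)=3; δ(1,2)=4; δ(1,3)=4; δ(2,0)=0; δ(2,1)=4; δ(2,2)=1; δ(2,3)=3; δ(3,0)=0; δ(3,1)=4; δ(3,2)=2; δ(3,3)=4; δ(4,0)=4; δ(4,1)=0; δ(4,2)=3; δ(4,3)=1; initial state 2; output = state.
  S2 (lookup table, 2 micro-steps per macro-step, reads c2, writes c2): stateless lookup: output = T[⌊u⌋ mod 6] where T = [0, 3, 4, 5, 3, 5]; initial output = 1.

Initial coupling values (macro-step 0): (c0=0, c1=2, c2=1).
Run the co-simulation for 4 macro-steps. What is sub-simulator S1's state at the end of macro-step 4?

S1 state at macro-step 4 = 4

macro 1: S0 reads c0=0 → after 1×micro: 4; S1 reads c0=0 → after 1×micro: 0; S2 reads c2=1 → after 2×micro: 3 ⇒ (c0=4, c1=0, c2=3)
macro 2: S0 reads c0=4 → after 1×micro: 0; S1 reads c0=4 → after 1×micro: 1; S2 reads c2=3 → after 2×micro: 5 ⇒ (c0=0, c1=1, c2=5)
macro 3: S0 reads c0=0 → after 1×micro: 4; S1 reads c0=0 → after 1×micro: 4; S2 reads c2=5 → after 2×micro: 5 ⇒ (c0=4, c1=4, c2=5)
macro 4: S0 reads c0=4 → after 1×micro: 0; S1 reads c0=4 → after 1×micro: 4; S2 reads c2=5 → after 2×micro: 5 ⇒ (c0=0, c1=4, c2=5)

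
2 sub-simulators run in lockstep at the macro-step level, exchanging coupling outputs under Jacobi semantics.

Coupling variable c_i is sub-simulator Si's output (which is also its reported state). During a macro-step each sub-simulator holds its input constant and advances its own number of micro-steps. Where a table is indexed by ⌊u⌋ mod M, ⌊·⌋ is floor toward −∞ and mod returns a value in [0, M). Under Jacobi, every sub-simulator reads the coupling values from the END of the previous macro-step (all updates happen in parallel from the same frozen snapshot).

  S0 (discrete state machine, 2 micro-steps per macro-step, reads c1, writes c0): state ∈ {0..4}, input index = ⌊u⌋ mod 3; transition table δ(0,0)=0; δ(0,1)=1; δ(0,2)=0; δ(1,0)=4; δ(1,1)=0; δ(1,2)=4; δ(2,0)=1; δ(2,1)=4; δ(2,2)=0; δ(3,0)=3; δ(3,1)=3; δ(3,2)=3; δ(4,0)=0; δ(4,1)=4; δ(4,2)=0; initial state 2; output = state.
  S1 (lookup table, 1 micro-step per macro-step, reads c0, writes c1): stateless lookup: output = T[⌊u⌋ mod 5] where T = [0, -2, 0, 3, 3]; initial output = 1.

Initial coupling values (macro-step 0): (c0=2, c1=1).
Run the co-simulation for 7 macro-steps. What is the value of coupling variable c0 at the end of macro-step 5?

c0 at macro-step 5 = 0

macro 1: S0 reads c1=1 → after 2×micro: 4; S1 reads c0=2 → after 1×micro: 0 ⇒ (c0=4, c1=0)
macro 2: S0 reads c1=0 → after 2×micro: 0; S1 reads c0=4 → after 1×micro: 3 ⇒ (c0=0, c1=3)
macro 3: S0 reads c1=3 → after 2×micro: 0; S1 reads c0=0 → after 1×micro: 0 ⇒ (c0=0, c1=0)
macro 4: S0 reads c1=0 → after 2×micro: 0; S1 reads c0=0 → after 1×micro: 0 ⇒ (c0=0, c1=0)
macro 5: S0 reads c1=0 → after 2×micro: 0; S1 reads c0=0 → after 1×micro: 0 ⇒ (c0=0, c1=0)
macro 6: S0 reads c1=0 → after 2×micro: 0; S1 reads c0=0 → after 1×micro: 0 ⇒ (c0=0, c1=0)
macro 7: S0 reads c1=0 → after 2×micro: 0; S1 reads c0=0 → after 1×micro: 0 ⇒ (c0=0, c1=0)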